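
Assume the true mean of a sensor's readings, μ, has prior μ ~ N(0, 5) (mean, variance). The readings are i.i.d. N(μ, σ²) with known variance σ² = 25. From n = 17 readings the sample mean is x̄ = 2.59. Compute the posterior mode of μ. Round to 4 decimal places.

n = 17, x̄ = 2.59.
For a Normal prior and Normal likelihood with known variance, the posterior is Normal; its mode equals its mean, the precision-weighted average.
Prior precision 1/σ₀² = 1/5 = 0.2; data precision n/σ² = 17/25 = 0.68.
μ̂ = (0.2·0 + 0.68·2.59) / (0.2 + 0.68) = 1.7612/0.88 = 4403/2200 ≈ 2.0014.

μ̂_MAP = 2.0014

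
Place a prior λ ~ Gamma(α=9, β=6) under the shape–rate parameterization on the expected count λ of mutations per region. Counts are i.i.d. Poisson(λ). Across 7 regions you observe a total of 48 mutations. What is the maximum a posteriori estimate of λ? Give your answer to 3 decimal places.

Σxᵢ = 48, n = 7.
Posterior ∝ λ^8e^(−6λ) · λ^48e^(−7λ) = λ^56e^(−13λ), i.e. Gamma(shape=57, rate=13).
The mode of a Gamma(a, b) with a ≥ 1 (shape–rate) is (a−1)/b = 56/13 ≈ 4.308.

λ̂_MAP = 4.308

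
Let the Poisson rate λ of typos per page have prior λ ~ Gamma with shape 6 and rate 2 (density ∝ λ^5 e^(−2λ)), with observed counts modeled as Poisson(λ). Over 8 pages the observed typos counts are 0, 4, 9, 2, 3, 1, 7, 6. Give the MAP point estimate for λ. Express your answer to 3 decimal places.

λ̂_MAP = 3.700

Σxᵢ = 0+4+9+2+3+1+7+6 = 32, with n = 8.
Posterior ∝ λ^5e^(−2λ) · λ^32e^(−8λ) = λ^37e^(−10λ), i.e. Gamma(shape=38, rate=10).
The mode of a Gamma(a, b) with a ≥ 1 (shape–rate) is (a−1)/b = 37/10 ≈ 3.700.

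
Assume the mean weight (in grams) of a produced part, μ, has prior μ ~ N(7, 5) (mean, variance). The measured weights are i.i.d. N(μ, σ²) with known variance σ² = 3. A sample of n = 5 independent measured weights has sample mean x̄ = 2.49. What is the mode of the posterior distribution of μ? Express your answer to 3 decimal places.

μ̂_MAP = 2.973

n = 5, x̄ = 2.49.
For a Normal prior and Normal likelihood with known variance, the posterior is Normal; its mode equals its mean, the precision-weighted average.
Prior precision 1/σ₀² = 1/5 = 0.2; data precision n/σ² = 5/3.
μ̂ = (0.2·7 + (5/3)·2.49) / (0.2 + 5/3) = 5.55/(28/15) = 333/112 ≈ 2.973.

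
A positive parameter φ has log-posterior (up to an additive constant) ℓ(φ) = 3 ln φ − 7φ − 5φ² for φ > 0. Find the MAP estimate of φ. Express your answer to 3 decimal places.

φ̂_MAP = 0.300

ℓ'(φ) = 3/φ − 7 − 10φ. Setting this to zero and multiplying by φ: 10φ² + 7φ − 3 = 0.
φ = (−7 + √(7² + 4·10·3)) / (2·10) = (−7 + √169) / 20 = (−7 + 13)/20 = 3/10.
ℓ''(φ) = −3/φ² − 10 < 0, confirming a maximum.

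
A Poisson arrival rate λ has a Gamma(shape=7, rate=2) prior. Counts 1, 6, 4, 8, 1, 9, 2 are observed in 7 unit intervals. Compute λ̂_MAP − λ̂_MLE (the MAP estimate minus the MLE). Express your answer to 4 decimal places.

MAP − MLE = -0.3175

Σxᵢ = 31. Posterior is Gamma(38, 9); MAP = (38−1)/9 = 37/9 ≈ 4.11111.
MLE = x̄ = 31/7 ≈ 4.42857.
Difference = 37/9 − 31/7 = -20/63 ≈ -0.3175.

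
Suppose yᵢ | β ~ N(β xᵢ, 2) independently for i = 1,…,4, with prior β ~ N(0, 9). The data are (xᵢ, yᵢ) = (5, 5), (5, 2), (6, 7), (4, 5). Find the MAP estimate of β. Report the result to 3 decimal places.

β̂_MAP = 0.949

log p(β | y) = −Σ(yᵢ − βxᵢ)²/(2·2) − β²/(2·9) + const.
Setting the derivative to zero: Σxᵢ(yᵢ − βxᵢ)/2 − β/9 = 0, so β = Σxᵢyᵢ / (Σxᵢ² + σ²/τ²).
Σxᵢyᵢ = 5·5 + 5·2 + 6·7 + 4·5 = 97; Σxᵢ² = 102; σ²/τ² = 2/9.
β̂_MAP = 97 / (102 + 2/9) = 97/(920/9) = 873/920 ≈ 0.949.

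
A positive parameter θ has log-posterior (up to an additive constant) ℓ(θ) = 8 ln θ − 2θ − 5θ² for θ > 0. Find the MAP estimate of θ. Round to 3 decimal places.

ℓ'(θ) = 8/θ − 2 − 10θ. Setting this to zero and multiplying by θ: 10θ² + 2θ − 8 = 0.
θ = (−2 + √(2² + 4·10·8)) / (2·10) = (−2 + √324) / 20 = (−2 + 18)/20 = 4/5.
ℓ''(θ) = −8/θ² − 10 < 0, confirming a maximum.

θ̂_MAP = 0.800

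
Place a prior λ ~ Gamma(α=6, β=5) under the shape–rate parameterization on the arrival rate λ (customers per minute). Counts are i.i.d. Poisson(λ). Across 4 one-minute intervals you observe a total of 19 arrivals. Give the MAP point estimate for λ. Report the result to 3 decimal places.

Σxᵢ = 19, n = 4.
Posterior ∝ λ^5e^(−5λ) · λ^19e^(−4λ) = λ^24e^(−9λ), i.e. Gamma(shape=25, rate=9).
The mode of a Gamma(a, b) with a ≥ 1 (shape–rate) is (a−1)/b = 24/9 ≈ 2.667.

λ̂_MAP = 2.667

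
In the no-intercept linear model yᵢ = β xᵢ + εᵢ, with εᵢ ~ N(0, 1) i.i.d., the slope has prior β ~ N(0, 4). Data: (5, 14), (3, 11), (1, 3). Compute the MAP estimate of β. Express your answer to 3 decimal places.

log p(β | y) = −Σ(yᵢ − βxᵢ)²/(2·1) − β²/(2·4) + const.
Setting the derivative to zero: Σxᵢ(yᵢ − βxᵢ)/1 − β/4 = 0, so β = Σxᵢyᵢ / (Σxᵢ² + σ²/τ²).
Σxᵢyᵢ = 5·14 + 3·11 + 1·3 = 106; Σxᵢ² = 35; σ²/τ² = 0.25.
β̂_MAP = 106 / (35 + 0.25) = 106/35.25 ≈ 3.007.

β̂_MAP = 3.007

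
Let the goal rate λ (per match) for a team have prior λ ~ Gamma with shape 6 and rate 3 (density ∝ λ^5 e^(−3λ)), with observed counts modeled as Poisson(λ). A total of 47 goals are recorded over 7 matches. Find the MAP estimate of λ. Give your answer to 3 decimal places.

Σxᵢ = 47, n = 7.
Posterior ∝ λ^5e^(−3λ) · λ^47e^(−7λ) = λ^52e^(−10λ), i.e. Gamma(shape=53, rate=10).
The mode of a Gamma(a, b) with a ≥ 1 (shape–rate) is (a−1)/b = 52/10 ≈ 5.200.

λ̂_MAP = 5.200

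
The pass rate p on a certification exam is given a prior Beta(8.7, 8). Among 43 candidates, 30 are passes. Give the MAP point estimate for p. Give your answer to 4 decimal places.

Prior: Beta(8.7, 8).
Data: 30 successes in 43 trials. The binomial likelihood contributes p^30(1−p)^13, so the posterior is Beta(8.7+30, 8+13) = Beta(38.7, 21).
For Beta(a, b) with a, b > 1 the mode is (a−1)/(a+b−2) = 37.7/57.7 ≈ 0.6534.

p̂_MAP = 0.6534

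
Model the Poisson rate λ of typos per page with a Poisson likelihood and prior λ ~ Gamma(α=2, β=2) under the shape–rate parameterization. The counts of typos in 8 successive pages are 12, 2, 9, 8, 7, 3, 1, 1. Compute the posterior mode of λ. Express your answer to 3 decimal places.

Σxᵢ = 12+2+9+8+7+3+1+1 = 43, with n = 8.
Posterior ∝ λe^(−2λ) · λ^43e^(−8λ) = λ^44e^(−10λ), i.e. Gamma(shape=45, rate=10).
The mode of a Gamma(a, b) with a ≥ 1 (shape–rate) is (a−1)/b = 44/10 ≈ 4.400.

λ̂_MAP = 4.400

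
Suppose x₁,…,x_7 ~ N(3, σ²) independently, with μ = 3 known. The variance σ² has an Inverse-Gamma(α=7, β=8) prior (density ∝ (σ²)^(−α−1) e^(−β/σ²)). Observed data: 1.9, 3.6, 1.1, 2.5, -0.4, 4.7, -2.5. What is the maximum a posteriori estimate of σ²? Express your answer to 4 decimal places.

σ̂²_MAP = 2.8752

Sum of squared deviations about the known mean: SS = (1.9−3)² + (3.6−3)² + (1.1−3)² + (2.5−3)² + (-0.4−3)² + (4.7−3)² + (-2.5−3)² = 50.13.
The Normal likelihood contributes (σ²)^(−n/2) exp(−SS/(2σ²)), so the posterior is Inverse-Gamma(α + n/2, β + SS/2) = Inverse-Gamma(10.5, 33.065).
The mode of Inverse-Gamma(a, b) is b/(a+1) = 33.065/11.5 ≈ 2.8752.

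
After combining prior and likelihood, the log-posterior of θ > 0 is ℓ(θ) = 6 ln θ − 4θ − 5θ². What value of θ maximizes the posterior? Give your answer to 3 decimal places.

ℓ'(θ) = 6/θ − 4 − 10θ. Setting this to zero and multiplying by θ: 10θ² + 4θ − 6 = 0.
θ = (−4 + √(4² + 4·10·6)) / (2·10) = (−4 + √256) / 20 = (−4 + 16)/20 = 3/5.
ℓ''(θ) = −6/θ² − 10 < 0, confirming a maximum.

θ̂_MAP = 0.600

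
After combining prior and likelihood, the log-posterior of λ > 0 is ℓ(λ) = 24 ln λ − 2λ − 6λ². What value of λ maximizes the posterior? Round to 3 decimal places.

λ̂_MAP = 1.333

ℓ'(λ) = 24/λ − 2 − 12λ. Setting this to zero and multiplying by λ: 12λ² + 2λ − 24 = 0.
λ = (−2 + √(2² + 4·12·24)) / (2·12) = (−2 + √1156) / 24 = (−2 + 34)/24 = 4/3.
ℓ''(λ) = −24/λ² − 12 < 0, confirming a maximum.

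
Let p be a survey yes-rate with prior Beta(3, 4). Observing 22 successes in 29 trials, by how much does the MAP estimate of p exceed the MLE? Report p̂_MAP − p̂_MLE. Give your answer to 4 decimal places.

Posterior is Beta(25, 11); MAP = (25−1)/(36−2) = 24/34 ≈ 0.70588.
MLE ignores the prior: p̂_MLE = k/n = 22/29 ≈ 0.75862.
Difference = 24/34 − 22/29 = -26/493 ≈ -0.0527.

MAP − MLE = -0.0527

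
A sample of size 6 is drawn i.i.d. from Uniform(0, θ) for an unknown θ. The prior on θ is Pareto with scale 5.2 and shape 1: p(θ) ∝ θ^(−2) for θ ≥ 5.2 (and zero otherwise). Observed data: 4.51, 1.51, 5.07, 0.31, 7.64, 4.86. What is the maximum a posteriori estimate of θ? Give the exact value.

The Uniform(0, θ) likelihood is θ^(−n) for θ ≥ max(xᵢ), zero otherwise. Here max(xᵢ) = 7.64.
Posterior ∝ θ^(−2) · θ^(−6) = θ^(−8) on θ ≥ max(5.2, 7.64) = 7.64.
This density is strictly decreasing in θ, so the posterior mode lies at the lower boundary of the support.

θ̂_MAP = 7.64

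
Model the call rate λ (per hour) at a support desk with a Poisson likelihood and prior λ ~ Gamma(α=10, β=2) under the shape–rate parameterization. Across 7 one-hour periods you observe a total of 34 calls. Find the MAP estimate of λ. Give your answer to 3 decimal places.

Σxᵢ = 34, n = 7.
Posterior ∝ λ^9e^(−2λ) · λ^34e^(−7λ) = λ^43e^(−9λ), i.e. Gamma(shape=44, rate=9).
The mode of a Gamma(a, b) with a ≥ 1 (shape–rate) is (a−1)/b = 43/9 ≈ 4.778.

λ̂_MAP = 4.778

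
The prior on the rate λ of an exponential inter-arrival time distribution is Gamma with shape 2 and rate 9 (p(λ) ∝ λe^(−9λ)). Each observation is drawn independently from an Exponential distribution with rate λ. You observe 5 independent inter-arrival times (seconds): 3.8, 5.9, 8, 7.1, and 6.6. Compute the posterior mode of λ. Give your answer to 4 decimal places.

λ̂_MAP = 0.1485

The Exponential(rate=λ) likelihood is ∝ λ^n e^(−λΣtᵢ). Here n = 5 and Σtᵢ = 3.8 + 5.9 + 8 + 7.1 + 6.6 = 31.4.
Posterior ∝ λe^(−9λ) · λ^5e^(−31.4λ) = λ^6e^(−40.4λ), i.e. Gamma(7, 40.4).
Mode = (a−1)/b = 6/40.4 ≈ 0.1485.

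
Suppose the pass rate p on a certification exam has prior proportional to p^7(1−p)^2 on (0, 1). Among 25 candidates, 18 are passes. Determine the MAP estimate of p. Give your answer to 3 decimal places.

The prior density ∝ p^7(1−p)^2 is the kernel of Beta(8, 3).
Data: 18 successes in 25 trials. The binomial likelihood contributes p^18(1−p)^7, so the posterior is Beta(8+18, 3+7) = Beta(26, 10).
For Beta(a, b) with a, b > 1 the mode is (a−1)/(a+b−2) = 25/34 ≈ 0.735.

p̂_MAP = 0.735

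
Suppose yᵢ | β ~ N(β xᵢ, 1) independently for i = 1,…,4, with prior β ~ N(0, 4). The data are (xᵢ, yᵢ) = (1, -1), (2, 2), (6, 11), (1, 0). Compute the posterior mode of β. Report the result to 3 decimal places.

log p(β | y) = −Σ(yᵢ − βxᵢ)²/(2·1) − β²/(2·4) + const.
Setting the derivative to zero: Σxᵢ(yᵢ − βxᵢ)/1 − β/4 = 0, so β = Σxᵢyᵢ / (Σxᵢ² + σ²/τ²).
Σxᵢyᵢ = 1·(-1) + 2·2 + 6·11 + 1·0 = 69; Σxᵢ² = 42; σ²/τ² = 0.25.
β̂_MAP = 69 / (42 + 0.25) = 69/42.25 ≈ 1.633.

β̂_MAP = 1.633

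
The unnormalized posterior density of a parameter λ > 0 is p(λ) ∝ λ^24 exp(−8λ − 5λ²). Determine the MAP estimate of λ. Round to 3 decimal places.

ℓ'(λ) = 24/λ − 8 − 10λ. Setting this to zero and multiplying by λ: 10λ² + 8λ − 24 = 0.
λ = (−8 + √(8² + 4·10·24)) / (2·10) = (−8 + √1024) / 20 = (−8 + 32)/20 = 6/5.
ℓ''(λ) = −24/λ² − 10 < 0, confirming a maximum.

λ̂_MAP = 1.200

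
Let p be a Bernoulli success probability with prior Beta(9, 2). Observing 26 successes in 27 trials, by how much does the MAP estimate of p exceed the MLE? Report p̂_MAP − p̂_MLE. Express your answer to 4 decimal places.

Posterior is Beta(35, 3); MAP = (35−1)/(38−2) = 34/36 ≈ 0.94444.
MLE ignores the prior: p̂_MLE = k/n = 26/27 ≈ 0.96296.
Difference = 34/36 − 26/27 = -1/54 ≈ -0.0185.

MAP − MLE = -0.0185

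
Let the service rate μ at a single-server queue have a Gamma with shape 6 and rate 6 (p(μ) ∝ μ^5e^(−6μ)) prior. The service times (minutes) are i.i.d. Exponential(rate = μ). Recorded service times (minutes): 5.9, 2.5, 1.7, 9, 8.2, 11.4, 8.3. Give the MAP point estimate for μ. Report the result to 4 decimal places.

μ̂_MAP = 0.2264

The Exponential(rate=μ) likelihood is ∝ μ^n e^(−μΣtᵢ). Here n = 7 and Σtᵢ = 5.9 + 2.5 + 1.7 + 9 + 8.2 + 11.4 + 8.3 = 47.
Posterior ∝ μ^5e^(−6μ) · μ^7e^(−47μ) = μ^12e^(−53μ), i.e. Gamma(13, 53).
Mode = (a−1)/b = 12/53 ≈ 0.2264.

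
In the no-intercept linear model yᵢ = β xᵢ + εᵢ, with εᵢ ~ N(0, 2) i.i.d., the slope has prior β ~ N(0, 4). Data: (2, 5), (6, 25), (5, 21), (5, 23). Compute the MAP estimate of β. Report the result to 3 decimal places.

log p(β | y) = −Σ(yᵢ − βxᵢ)²/(2·2) − β²/(2·4) + const.
Setting the derivative to zero: Σxᵢ(yᵢ − βxᵢ)/2 − β/4 = 0, so β = Σxᵢyᵢ / (Σxᵢ² + σ²/τ²).
Σxᵢyᵢ = 2·5 + 6·25 + 5·21 + 5·23 = 380; Σxᵢ² = 90; σ²/τ² = 0.5.
β̂_MAP = 380 / (90 + 0.5) = 380/90.5 ≈ 4.199.

β̂_MAP = 4.199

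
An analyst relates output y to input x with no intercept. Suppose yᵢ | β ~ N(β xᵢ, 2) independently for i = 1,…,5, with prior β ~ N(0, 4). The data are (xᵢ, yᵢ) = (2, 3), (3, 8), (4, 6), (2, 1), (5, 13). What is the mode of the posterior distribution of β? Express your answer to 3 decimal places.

β̂_MAP = 2.068

log p(β | y) = −Σ(yᵢ − βxᵢ)²/(2·2) − β²/(2·4) + const.
Setting the derivative to zero: Σxᵢ(yᵢ − βxᵢ)/2 − β/4 = 0, so β = Σxᵢyᵢ / (Σxᵢ² + σ²/τ²).
Σxᵢyᵢ = 2·3 + 3·8 + 4·6 + 2·1 + 5·13 = 121; Σxᵢ² = 58; σ²/τ² = 0.5.
β̂_MAP = 121 / (58 + 0.5) = 121/58.5 ≈ 2.068.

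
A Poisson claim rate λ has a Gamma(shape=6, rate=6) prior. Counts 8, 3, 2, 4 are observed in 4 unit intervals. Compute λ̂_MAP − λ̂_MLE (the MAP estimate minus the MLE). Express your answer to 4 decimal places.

MAP − MLE = -2.0500

Σxᵢ = 17. Posterior is Gamma(23, 10); MAP = (23−1)/10 = 22/10 ≈ 2.20000.
MLE = x̄ = 17/4 ≈ 4.25000.
Difference = 22/10 − 17/4 = -41/20 ≈ -2.0500.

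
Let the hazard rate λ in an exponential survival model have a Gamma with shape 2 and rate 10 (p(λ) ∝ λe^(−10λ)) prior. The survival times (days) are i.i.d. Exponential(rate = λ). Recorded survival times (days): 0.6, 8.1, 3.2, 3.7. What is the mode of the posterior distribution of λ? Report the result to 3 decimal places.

The Exponential(rate=λ) likelihood is ∝ λ^n e^(−λΣtᵢ). Here n = 4 and Σtᵢ = 0.6 + 8.1 + 3.2 + 3.7 = 15.6.
Posterior ∝ λe^(−10λ) · λ^4e^(−15.6λ) = λ^5e^(−25.6λ), i.e. Gamma(6, 25.6).
Mode = (a−1)/b = 5/25.6 ≈ 0.195.

λ̂_MAP = 0.195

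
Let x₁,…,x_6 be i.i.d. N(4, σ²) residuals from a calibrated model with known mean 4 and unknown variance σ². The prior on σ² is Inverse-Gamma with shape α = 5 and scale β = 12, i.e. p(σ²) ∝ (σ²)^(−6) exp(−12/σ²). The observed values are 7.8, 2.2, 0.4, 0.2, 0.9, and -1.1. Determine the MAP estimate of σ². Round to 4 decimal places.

Sum of squared deviations about the known mean: SS = (7.8−4)² + (2.2−4)² + (0.4−4)² + (0.2−4)² + (0.9−4)² + (-1.1−4)² = 80.7.
The Normal likelihood contributes (σ²)^(−n/2) exp(−SS/(2σ²)), so the posterior is Inverse-Gamma(α + n/2, β + SS/2) = Inverse-Gamma(8, 52.35).
The mode of Inverse-Gamma(a, b) is b/(a+1) = 52.35/9 ≈ 5.8167.

σ̂²_MAP = 5.8167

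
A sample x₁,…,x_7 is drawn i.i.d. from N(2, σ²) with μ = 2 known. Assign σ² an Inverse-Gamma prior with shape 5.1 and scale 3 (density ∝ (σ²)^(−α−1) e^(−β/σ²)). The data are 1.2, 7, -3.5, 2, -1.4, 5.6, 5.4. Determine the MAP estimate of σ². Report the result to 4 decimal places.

σ̂²_MAP = 5.1026

Sum of squared deviations about the known mean: SS = (1.2−2)² + (7−2)² + (-3.5−2)² + (2−2)² + (-1.4−2)² + (5.6−2)² + (5.4−2)² = 91.97.
The Normal likelihood contributes (σ²)^(−n/2) exp(−SS/(2σ²)), so the posterior is Inverse-Gamma(α + n/2, β + SS/2) = Inverse-Gamma(8.6, 48.985).
The mode of Inverse-Gamma(a, b) is b/(a+1) = 48.985/9.6 ≈ 5.1026.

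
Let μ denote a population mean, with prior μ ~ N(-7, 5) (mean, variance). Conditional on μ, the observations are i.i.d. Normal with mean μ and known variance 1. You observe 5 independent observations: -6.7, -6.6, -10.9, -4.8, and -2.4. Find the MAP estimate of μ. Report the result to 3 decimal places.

n = 5; x̄ = ((-6.7) + (-6.6) + (-10.9) + (-4.8) + (-2.4))/5 = -31.4/5 = -6.28.
For a Normal prior and Normal likelihood with known variance, the posterior is Normal; its mode equals its mean, the precision-weighted average.
Prior precision 1/σ₀² = 1/5 = 0.2; data precision n/σ² = 5/1 = 5.
μ̂ = (0.2·(-7) + 5·(-6.28)) / (0.2 + 5) = (-32.8)/5.2 = -82/13 ≈ -6.308.

μ̂_MAP = -6.308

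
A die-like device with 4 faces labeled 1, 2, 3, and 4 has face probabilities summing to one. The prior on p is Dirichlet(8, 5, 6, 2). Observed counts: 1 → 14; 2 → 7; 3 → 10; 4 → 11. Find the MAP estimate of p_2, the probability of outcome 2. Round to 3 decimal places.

MAP estimate: 0.186

The posterior is Dirichlet(αᵢ + nᵢ) = Dirichlet(22, 12, 16, 13).
For a Dirichlet(a₁,…,a_K) with all aᵢ > 1, the mode has j-th component (aⱼ − 1)/(Σaᵢ − K).
Here Σaᵢ = 63 and K = 4, so p_2 = (12 − 1)/(63 − 4) = 11/59 ≈ 0.186.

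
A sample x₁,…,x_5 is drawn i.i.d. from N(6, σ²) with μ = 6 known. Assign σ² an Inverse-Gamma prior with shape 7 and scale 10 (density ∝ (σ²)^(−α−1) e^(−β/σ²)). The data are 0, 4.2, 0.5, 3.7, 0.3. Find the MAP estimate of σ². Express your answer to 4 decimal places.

Sum of squared deviations about the known mean: SS = (0−6)² + (4.2−6)² + (0.5−6)² + (3.7−6)² + (0.3−6)² = 107.27.
The Normal likelihood contributes (σ²)^(−n/2) exp(−SS/(2σ²)), so the posterior is Inverse-Gamma(α + n/2, β + SS/2) = Inverse-Gamma(9.5, 63.635).
The mode of Inverse-Gamma(a, b) is b/(a+1) = 63.635/10.5 ≈ 6.0605.

σ̂²_MAP = 6.0605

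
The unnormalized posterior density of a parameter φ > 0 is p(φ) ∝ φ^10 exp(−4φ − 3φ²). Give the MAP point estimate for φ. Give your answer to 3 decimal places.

φ̂_MAP = 1.000

ℓ'(φ) = 10/φ − 4 − 6φ. Setting this to zero and multiplying by φ: 6φ² + 4φ − 10 = 0.
φ = (−4 + √(4² + 4·6·10)) / (2·6) = (−4 + √256) / 12 = (−4 + 16)/12 = 1.
ℓ''(φ) = −10/φ² − 6 < 0, confirming a maximum.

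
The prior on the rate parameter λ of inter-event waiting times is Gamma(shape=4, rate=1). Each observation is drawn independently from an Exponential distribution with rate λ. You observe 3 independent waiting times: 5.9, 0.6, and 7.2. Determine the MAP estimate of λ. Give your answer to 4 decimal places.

The Exponential(rate=λ) likelihood is ∝ λ^n e^(−λΣtᵢ). Here n = 3 and Σtᵢ = 5.9 + 0.6 + 7.2 = 13.7.
Posterior ∝ λ^3e^(−1λ) · λ^3e^(−13.7λ) = λ^6e^(−14.7λ), i.e. Gamma(7, 14.7).
Mode = (a−1)/b = 6/14.7 ≈ 0.4082.

λ̂_MAP = 0.4082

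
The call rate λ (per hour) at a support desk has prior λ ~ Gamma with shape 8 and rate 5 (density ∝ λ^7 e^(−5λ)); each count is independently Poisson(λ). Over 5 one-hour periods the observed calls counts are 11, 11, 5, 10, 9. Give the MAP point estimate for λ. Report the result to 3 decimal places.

Σxᵢ = 11+11+5+10+9 = 46, with n = 5.
Posterior ∝ λ^7e^(−5λ) · λ^46e^(−5λ) = λ^53e^(−10λ), i.e. Gamma(shape=54, rate=10).
The mode of a Gamma(a, b) with a ≥ 1 (shape–rate) is (a−1)/b = 53/10 ≈ 5.300.

λ̂_MAP = 5.300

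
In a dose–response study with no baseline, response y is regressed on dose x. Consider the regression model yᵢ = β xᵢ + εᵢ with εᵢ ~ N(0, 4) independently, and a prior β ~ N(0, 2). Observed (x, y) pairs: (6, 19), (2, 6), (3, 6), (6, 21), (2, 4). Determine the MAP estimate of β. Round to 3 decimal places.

log p(β | y) = −Σ(yᵢ − βxᵢ)²/(2·4) − β²/(2·2) + const.
Setting the derivative to zero: Σxᵢ(yᵢ − βxᵢ)/4 − β/2 = 0, so β = Σxᵢyᵢ / (Σxᵢ² + σ²/τ²).
Σxᵢyᵢ = 6·19 + 2·6 + 3·6 + 6·21 + 2·4 = 278; Σxᵢ² = 89; σ²/τ² = 2.
β̂_MAP = 278 / (89 + 2) = 278/91 ≈ 3.055.

β̂_MAP = 3.055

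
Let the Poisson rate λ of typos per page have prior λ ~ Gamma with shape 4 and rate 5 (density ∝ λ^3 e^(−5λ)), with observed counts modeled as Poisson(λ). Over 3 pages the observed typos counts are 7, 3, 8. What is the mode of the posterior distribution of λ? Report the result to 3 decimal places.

Σxᵢ = 7+3+8 = 18, with n = 3.
Posterior ∝ λ^3e^(−5λ) · λ^18e^(−3λ) = λ^21e^(−8λ), i.e. Gamma(shape=22, rate=8).
The mode of a Gamma(a, b) with a ≥ 1 (shape–rate) is (a−1)/b = 21/8 ≈ 2.625.

λ̂_MAP = 2.625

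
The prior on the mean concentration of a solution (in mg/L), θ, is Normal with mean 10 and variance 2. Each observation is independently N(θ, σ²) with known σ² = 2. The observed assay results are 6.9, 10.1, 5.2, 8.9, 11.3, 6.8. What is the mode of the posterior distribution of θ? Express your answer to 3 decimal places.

n = 6; x̄ = (6.9 + 10.1 + 5.2 + 8.9 + 11.3 + 6.8)/6 = 49.2/6 = 8.2.
For a Normal prior and Normal likelihood with known variance, the posterior is Normal; its mode equals its mean, the precision-weighted average.
Prior precision 1/σ₀² = 1/2 = 0.5; data precision n/σ² = 6/2 = 3.
θ̂ = (0.5·10 + 3·8.2) / (0.5 + 3) = 29.6/3.5 = 296/35 ≈ 8.457.

θ̂_MAP = 8.457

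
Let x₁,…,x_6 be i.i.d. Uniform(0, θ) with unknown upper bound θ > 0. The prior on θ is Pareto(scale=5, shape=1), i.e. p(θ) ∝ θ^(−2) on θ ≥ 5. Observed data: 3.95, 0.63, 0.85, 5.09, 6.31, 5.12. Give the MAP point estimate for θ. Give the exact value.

θ̂_MAP = 6.31

The Uniform(0, θ) likelihood is θ^(−n) for θ ≥ max(xᵢ), zero otherwise. Here max(xᵢ) = 6.31.
Posterior ∝ θ^(−2) · θ^(−6) = θ^(−8) on θ ≥ max(5, 6.31) = 6.31.
This density is strictly decreasing in θ, so the posterior mode lies at the lower boundary of the support.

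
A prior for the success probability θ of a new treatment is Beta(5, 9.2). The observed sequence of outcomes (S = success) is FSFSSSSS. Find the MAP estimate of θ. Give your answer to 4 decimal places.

Prior: Beta(5, 9.2).
Data: 6 successes in 8 trials (from the sequence). The binomial likelihood contributes θ^6(1−θ)^2, so the posterior is Beta(5+6, 9.2+2) = Beta(11, 11.2).
For Beta(a, b) with a, b > 1 the mode is (a−1)/(a+b−2) = 10/20.2 ≈ 0.4950.

θ̂_MAP = 0.4950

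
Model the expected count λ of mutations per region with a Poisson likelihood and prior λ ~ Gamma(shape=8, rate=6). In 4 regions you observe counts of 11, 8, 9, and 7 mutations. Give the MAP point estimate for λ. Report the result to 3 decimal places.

Σxᵢ = 11+8+9+7 = 35, with n = 4.
Posterior ∝ λ^7e^(−6λ) · λ^35e^(−4λ) = λ^42e^(−10λ), i.e. Gamma(shape=43, rate=10).
The mode of a Gamma(a, b) with a ≥ 1 (shape–rate) is (a−1)/b = 42/10 ≈ 4.200.

λ̂_MAP = 4.200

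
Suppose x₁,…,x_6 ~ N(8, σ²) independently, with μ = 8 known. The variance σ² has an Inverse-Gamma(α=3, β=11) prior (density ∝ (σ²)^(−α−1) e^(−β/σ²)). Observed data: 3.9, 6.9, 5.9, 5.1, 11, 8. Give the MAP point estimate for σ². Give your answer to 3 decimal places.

σ̂²_MAP = 4.417

Sum of squared deviations about the known mean: SS = (3.9−8)² + (6.9−8)² + (5.9−8)² + (5.1−8)² + (11−8)² + (8−8)² = 39.84.
The Normal likelihood contributes (σ²)^(−n/2) exp(−SS/(2σ²)), so the posterior is Inverse-Gamma(α + n/2, β + SS/2) = Inverse-Gamma(6, 30.92).
The mode of Inverse-Gamma(a, b) is b/(a+1) = 30.92/7 ≈ 4.417.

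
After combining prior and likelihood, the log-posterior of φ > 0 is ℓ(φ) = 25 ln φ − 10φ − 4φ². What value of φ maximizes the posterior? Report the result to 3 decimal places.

φ̂_MAP = 1.250

ℓ'(φ) = 25/φ − 10 − 8φ. Setting this to zero and multiplying by φ: 8φ² + 10φ − 25 = 0.
φ = (−10 + √(10² + 4·8·25)) / (2·8) = (−10 + √900) / 16 = (−10 + 30)/16 = 5/4.
ℓ''(φ) = −25/φ² − 8 < 0, confirming a maximum.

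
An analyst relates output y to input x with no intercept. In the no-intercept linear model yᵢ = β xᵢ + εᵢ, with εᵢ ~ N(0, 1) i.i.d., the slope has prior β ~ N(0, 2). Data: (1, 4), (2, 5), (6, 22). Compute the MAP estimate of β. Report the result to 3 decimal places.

β̂_MAP = 3.518

log p(β | y) = −Σ(yᵢ − βxᵢ)²/(2·1) − β²/(2·2) + const.
Setting the derivative to zero: Σxᵢ(yᵢ − βxᵢ)/1 − β/2 = 0, so β = Σxᵢyᵢ / (Σxᵢ² + σ²/τ²).
Σxᵢyᵢ = 1·4 + 2·5 + 6·22 = 146; Σxᵢ² = 41; σ²/τ² = 0.5.
β̂_MAP = 146 / (41 + 0.5) = 146/41.5 ≈ 3.518.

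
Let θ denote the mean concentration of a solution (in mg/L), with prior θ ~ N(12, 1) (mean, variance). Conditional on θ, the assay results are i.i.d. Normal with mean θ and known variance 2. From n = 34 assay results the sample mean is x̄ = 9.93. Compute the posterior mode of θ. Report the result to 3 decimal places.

θ̂_MAP = 10.045

n = 34, x̄ = 9.93.
For a Normal prior and Normal likelihood with known variance, the posterior is Normal; its mode equals its mean, the precision-weighted average.
Prior precision 1/σ₀² = 1/1 = 1; data precision n/σ² = 34/2 = 17.
θ̂ = (1·12 + 17·9.93) / (1 + 17) = 180.81/18 = 10.045.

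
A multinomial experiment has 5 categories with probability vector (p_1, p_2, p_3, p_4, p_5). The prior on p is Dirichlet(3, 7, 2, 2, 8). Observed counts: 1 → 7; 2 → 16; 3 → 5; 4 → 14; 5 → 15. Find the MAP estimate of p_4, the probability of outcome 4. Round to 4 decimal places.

The posterior is Dirichlet(αᵢ + nᵢ) = Dirichlet(10, 23, 7, 16, 23).
For a Dirichlet(a₁,…,a_K) with all aᵢ > 1, the mode has j-th component (aⱼ − 1)/(Σaᵢ − K).
Here Σaᵢ = 79 and K = 5, so p_4 = (16 − 1)/(79 − 5) = 15/74 ≈ 0.2027.

MAP estimate: 0.2027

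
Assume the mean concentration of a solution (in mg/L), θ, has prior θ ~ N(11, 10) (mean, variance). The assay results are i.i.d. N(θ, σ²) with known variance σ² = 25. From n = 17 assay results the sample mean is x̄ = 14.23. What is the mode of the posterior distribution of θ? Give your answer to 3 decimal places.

θ̂_MAP = 13.816

n = 17, x̄ = 14.23.
For a Normal prior and Normal likelihood with known variance, the posterior is Normal; its mode equals its mean, the precision-weighted average.
Prior precision 1/σ₀² = 1/10 = 0.1; data precision n/σ² = 17/25 = 0.68.
θ̂ = (0.1·11 + 0.68·14.23) / (0.1 + 0.68) = 10.7764/0.78 = 26941/1950 ≈ 13.816.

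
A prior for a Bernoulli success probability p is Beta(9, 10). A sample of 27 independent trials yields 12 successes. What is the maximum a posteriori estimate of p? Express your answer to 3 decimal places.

p̂_MAP = 0.455

Prior: Beta(9, 10).
Data: 12 successes in 27 trials. The binomial likelihood contributes p^12(1−p)^15, so the posterior is Beta(9+12, 10+15) = Beta(21, 25).
For Beta(a, b) with a, b > 1 the mode is (a−1)/(a+b−2) = 20/44 ≈ 0.455.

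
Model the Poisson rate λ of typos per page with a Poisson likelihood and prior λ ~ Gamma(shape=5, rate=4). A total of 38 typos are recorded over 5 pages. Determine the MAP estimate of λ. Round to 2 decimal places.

λ̂_MAP = 4.67

Σxᵢ = 38, n = 5.
Posterior ∝ λ^4e^(−4λ) · λ^38e^(−5λ) = λ^42e^(−9λ), i.e. Gamma(shape=43, rate=9).
The mode of a Gamma(a, b) with a ≥ 1 (shape–rate) is (a−1)/b = 42/9 ≈ 4.67.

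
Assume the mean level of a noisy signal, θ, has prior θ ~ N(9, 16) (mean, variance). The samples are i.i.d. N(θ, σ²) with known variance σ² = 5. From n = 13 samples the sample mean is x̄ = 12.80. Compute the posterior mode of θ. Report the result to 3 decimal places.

θ̂_MAP = 12.711

n = 13, x̄ = 12.80.
For a Normal prior and Normal likelihood with known variance, the posterior is Normal; its mode equals its mean, the precision-weighted average.
Prior precision 1/σ₀² = 1/16 = 0.0625; data precision n/σ² = 13/5 = 2.6.
θ̂ = (0.0625·9 + 2.6·12.8) / (0.0625 + 2.6) = 33.8425/2.6625 = 13537/1065 ≈ 12.711.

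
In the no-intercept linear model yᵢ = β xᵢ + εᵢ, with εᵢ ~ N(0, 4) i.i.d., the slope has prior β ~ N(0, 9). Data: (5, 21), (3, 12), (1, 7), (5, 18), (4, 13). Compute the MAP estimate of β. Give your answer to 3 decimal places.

β̂_MAP = 3.794

log p(β | y) = −Σ(yᵢ − βxᵢ)²/(2·4) − β²/(2·9) + const.
Setting the derivative to zero: Σxᵢ(yᵢ − βxᵢ)/4 − β/9 = 0, so β = Σxᵢyᵢ / (Σxᵢ² + σ²/τ²).
Σxᵢyᵢ = 5·21 + 3·12 + 1·7 + 5·18 + 4·13 = 290; Σxᵢ² = 76; σ²/τ² = 4/9.
β̂_MAP = 290 / (76 + 4/9) = 290/(688/9) = 1305/344 ≈ 3.794.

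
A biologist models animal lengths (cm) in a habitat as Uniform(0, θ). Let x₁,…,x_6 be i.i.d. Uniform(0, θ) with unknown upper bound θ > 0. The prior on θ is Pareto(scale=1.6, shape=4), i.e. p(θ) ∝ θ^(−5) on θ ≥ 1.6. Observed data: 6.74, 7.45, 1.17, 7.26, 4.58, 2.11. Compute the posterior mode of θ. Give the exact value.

The Uniform(0, θ) likelihood is θ^(−n) for θ ≥ max(xᵢ), zero otherwise. Here max(xᵢ) = 7.45.
Posterior ∝ θ^(−5) · θ^(−6) = θ^(−11) on θ ≥ max(1.6, 7.45) = 7.45.
This density is strictly decreasing in θ, so the posterior mode lies at the lower boundary of the support.

θ̂_MAP = 7.45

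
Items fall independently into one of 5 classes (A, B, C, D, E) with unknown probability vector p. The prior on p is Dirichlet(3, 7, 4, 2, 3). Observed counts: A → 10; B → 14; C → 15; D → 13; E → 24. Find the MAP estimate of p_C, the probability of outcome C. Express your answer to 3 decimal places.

The posterior is Dirichlet(αᵢ + nᵢ) = Dirichlet(13, 21, 19, 15, 27).
For a Dirichlet(a₁,…,a_K) with all aᵢ > 1, the mode has j-th component (aⱼ − 1)/(Σaᵢ − K).
Here Σaᵢ = 95 and K = 5, so p_C = (19 − 1)/(95 − 5) = 18/90 ≈ 0.200.

MAP estimate of p_C = 0.200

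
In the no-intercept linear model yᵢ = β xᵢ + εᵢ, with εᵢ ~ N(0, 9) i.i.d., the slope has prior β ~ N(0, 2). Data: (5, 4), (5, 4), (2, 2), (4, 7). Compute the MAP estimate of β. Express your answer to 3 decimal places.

log p(β | y) = −Σ(yᵢ − βxᵢ)²/(2·9) − β²/(2·2) + const.
Setting the derivative to zero: Σxᵢ(yᵢ − βxᵢ)/9 − β/2 = 0, so β = Σxᵢyᵢ / (Σxᵢ² + σ²/τ²).
Σxᵢyᵢ = 5·4 + 5·4 + 2·2 + 4·7 = 72; Σxᵢ² = 70; σ²/τ² = 4.5.
β̂_MAP = 72 / (70 + 4.5) = 72/74.5 ≈ 0.966.

β̂_MAP = 0.966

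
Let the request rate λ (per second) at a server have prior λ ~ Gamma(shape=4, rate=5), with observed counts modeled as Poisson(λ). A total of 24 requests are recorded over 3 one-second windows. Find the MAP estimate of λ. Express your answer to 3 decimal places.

Σxᵢ = 24, n = 3.
Posterior ∝ λ^3e^(−5λ) · λ^24e^(−3λ) = λ^27e^(−8λ), i.e. Gamma(shape=28, rate=8).
The mode of a Gamma(a, b) with a ≥ 1 (shape–rate) is (a−1)/b = 27/8 ≈ 3.375.

λ̂_MAP = 3.375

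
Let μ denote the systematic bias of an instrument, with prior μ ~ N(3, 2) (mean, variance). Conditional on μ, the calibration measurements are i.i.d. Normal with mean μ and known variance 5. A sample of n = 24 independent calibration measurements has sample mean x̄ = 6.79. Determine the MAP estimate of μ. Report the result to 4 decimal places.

n = 24, x̄ = 6.79.
For a Normal prior and Normal likelihood with known variance, the posterior is Normal; its mode equals its mean, the precision-weighted average.
Prior precision 1/σ₀² = 1/2 = 0.5; data precision n/σ² = 24/5 = 4.8.
μ̂ = (0.5·3 + 4.8·6.79) / (0.5 + 4.8) = 34.092/5.3 = 8523/1325 ≈ 6.4325.

μ̂_MAP = 6.4325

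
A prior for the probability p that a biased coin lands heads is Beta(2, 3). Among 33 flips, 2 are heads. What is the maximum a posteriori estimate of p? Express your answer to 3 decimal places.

Prior: Beta(2, 3).
Data: 2 successes in 33 trials. The binomial likelihood contributes p^2(1−p)^31, so the posterior is Beta(2+2, 3+31) = Beta(4, 34).
For Beta(a, b) with a, b > 1 the mode is (a−1)/(a+b−2) = 3/36 ≈ 0.083.

p̂_MAP = 0.083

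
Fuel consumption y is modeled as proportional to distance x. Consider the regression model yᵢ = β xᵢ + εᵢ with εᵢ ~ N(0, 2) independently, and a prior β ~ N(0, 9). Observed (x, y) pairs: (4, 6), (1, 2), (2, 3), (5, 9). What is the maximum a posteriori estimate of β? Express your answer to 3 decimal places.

log p(β | y) = −Σ(yᵢ − βxᵢ)²/(2·2) − β²/(2·9) + const.
Setting the derivative to zero: Σxᵢ(yᵢ − βxᵢ)/2 − β/9 = 0, so β = Σxᵢyᵢ / (Σxᵢ² + σ²/τ²).
Σxᵢyᵢ = 4·6 + 1·2 + 2·3 + 5·9 = 77; Σxᵢ² = 46; σ²/τ² = 2/9.
β̂_MAP = 77 / (46 + 2/9) = 77/(416/9) = 693/416 ≈ 1.666.

β̂_MAP = 1.666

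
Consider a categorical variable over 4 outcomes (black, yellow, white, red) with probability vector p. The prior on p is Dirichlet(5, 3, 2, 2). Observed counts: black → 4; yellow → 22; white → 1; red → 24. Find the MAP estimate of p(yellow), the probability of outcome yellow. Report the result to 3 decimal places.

The posterior is Dirichlet(αᵢ + nᵢ) = Dirichlet(9, 25, 3, 26).
For a Dirichlet(a₁,…,a_K) with all aᵢ > 1, the mode has j-th component (aⱼ − 1)/(Σaᵢ − K).
Here Σaᵢ = 63 and K = 4, so p(yellow) = (25 − 1)/(63 − 4) = 24/59 ≈ 0.407.

MAP estimate of p(yellow) = 0.407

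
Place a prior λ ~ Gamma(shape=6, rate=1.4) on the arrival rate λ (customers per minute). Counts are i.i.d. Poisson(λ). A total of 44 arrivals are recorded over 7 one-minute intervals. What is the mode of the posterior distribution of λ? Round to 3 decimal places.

Σxᵢ = 44, n = 7.
Posterior ∝ λ^5e^(−1.4λ) · λ^44e^(−7λ) = λ^49e^(−8.4λ), i.e. Gamma(shape=50, rate=8.4).
The mode of a Gamma(a, b) with a ≥ 1 (shape–rate) is (a−1)/b = 49/8.4 ≈ 5.833.

λ̂_MAP = 5.833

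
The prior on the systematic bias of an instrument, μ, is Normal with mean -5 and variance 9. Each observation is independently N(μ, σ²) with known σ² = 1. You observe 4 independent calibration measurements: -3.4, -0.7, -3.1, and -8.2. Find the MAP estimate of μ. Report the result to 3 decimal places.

n = 4; x̄ = ((-3.4) + (-0.7) + (-3.1) + (-8.2))/4 = -15.4/4 = -3.85.
For a Normal prior and Normal likelihood with known variance, the posterior is Normal; its mode equals its mean, the precision-weighted average.
Prior precision 1/σ₀² = 1/9; data precision n/σ² = 4/1 = 4.
μ̂ = ((1/9)·(-5) + 4·(-3.85)) / (1/9 + 4) = (-718/45)/(37/9) = -718/185 ≈ -3.881.

μ̂_MAP = -3.881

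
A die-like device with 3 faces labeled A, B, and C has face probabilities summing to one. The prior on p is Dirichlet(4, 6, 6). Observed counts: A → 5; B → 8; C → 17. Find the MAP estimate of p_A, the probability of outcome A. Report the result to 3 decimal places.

The posterior is Dirichlet(αᵢ + nᵢ) = Dirichlet(9, 14, 23).
For a Dirichlet(a₁,…,a_K) with all aᵢ > 1, the mode has j-th component (aⱼ − 1)/(Σaᵢ − K).
Here Σaᵢ = 46 and K = 3, so p_A = (9 − 1)/(46 − 3) = 8/43 ≈ 0.186.

MAP estimate of p_A = 0.186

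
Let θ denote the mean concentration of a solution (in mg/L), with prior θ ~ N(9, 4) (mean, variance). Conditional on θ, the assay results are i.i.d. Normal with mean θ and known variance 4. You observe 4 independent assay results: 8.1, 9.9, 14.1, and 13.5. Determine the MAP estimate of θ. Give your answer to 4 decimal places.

θ̂_MAP = 10.9200

n = 4; x̄ = (8.1 + 9.9 + 14.1 + 13.5)/4 = 45.6/4 = 11.4.
For a Normal prior and Normal likelihood with known variance, the posterior is Normal; its mode equals its mean, the precision-weighted average.
Prior precision 1/σ₀² = 1/4 = 0.25; data precision n/σ² = 4/4 = 1.
θ̂ = (0.25·9 + 1·11.4) / (0.25 + 1) = 13.65/1.25 = 10.9200.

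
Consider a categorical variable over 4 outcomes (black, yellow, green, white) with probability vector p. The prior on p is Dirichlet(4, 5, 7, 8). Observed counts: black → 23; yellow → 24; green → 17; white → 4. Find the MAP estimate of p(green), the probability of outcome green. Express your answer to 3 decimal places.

The posterior is Dirichlet(αᵢ + nᵢ) = Dirichlet(27, 29, 24, 12).
For a Dirichlet(a₁,…,a_K) with all aᵢ > 1, the mode has j-th component (aⱼ − 1)/(Σaᵢ − K).
Here Σaᵢ = 92 and K = 4, so p(green) = (24 − 1)/(92 − 4) = 23/88 ≈ 0.261.

MAP estimate of p(green) = 0.261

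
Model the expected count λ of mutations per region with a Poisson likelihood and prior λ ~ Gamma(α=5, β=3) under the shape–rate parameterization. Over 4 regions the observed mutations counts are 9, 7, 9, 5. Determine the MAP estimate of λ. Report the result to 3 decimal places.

λ̂_MAP = 4.857

Σxᵢ = 9+7+9+5 = 30, with n = 4.
Posterior ∝ λ^4e^(−3λ) · λ^30e^(−4λ) = λ^34e^(−7λ), i.e. Gamma(shape=35, rate=7).
The mode of a Gamma(a, b) with a ≥ 1 (shape–rate) is (a−1)/b = 34/7 ≈ 4.857.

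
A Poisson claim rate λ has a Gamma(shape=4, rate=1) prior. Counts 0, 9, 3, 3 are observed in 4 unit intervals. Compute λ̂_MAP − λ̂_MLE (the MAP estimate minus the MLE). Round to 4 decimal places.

MAP − MLE = -0.1500

Σxᵢ = 15. Posterior is Gamma(19, 5); MAP = (19−1)/5 = 18/5 ≈ 3.60000.
MLE = x̄ = 15/4 ≈ 3.75000.
Difference = 18/5 − 15/4 = -3/20 ≈ -0.1500.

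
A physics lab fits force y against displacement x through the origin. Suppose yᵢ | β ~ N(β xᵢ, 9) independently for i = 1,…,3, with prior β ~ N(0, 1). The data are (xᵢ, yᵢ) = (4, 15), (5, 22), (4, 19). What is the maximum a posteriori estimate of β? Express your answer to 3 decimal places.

log p(β | y) = −Σ(yᵢ − βxᵢ)²/(2·9) − β²/(2·1) + const.
Setting the derivative to zero: Σxᵢ(yᵢ − βxᵢ)/9 − β/1 = 0, so β = Σxᵢyᵢ / (Σxᵢ² + σ²/τ²).
Σxᵢyᵢ = 4·15 + 5·22 + 4·19 = 246; Σxᵢ² = 57; σ²/τ² = 9.
β̂_MAP = 246 / (57 + 9) = 246/66 ≈ 3.727.

β̂_MAP = 3.727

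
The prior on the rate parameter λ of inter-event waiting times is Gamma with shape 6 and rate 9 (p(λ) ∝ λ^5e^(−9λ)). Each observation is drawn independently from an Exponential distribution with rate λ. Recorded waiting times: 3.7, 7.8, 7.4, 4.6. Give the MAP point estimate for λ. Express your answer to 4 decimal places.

The Exponential(rate=λ) likelihood is ∝ λ^n e^(−λΣtᵢ). Here n = 4 and Σtᵢ = 3.7 + 7.8 + 7.4 + 4.6 = 23.5.
Posterior ∝ λ^5e^(−9λ) · λ^4e^(−23.5λ) = λ^9e^(−32.5λ), i.e. Gamma(10, 32.5).
Mode = (a−1)/b = 9/32.5 ≈ 0.2769.

λ̂_MAP = 0.2769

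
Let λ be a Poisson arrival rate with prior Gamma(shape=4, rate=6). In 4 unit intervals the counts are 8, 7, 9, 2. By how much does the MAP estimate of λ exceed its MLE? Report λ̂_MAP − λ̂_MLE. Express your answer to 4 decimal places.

MAP − MLE = -3.6000

Σxᵢ = 26. Posterior is Gamma(30, 10); MAP = (30−1)/10 = 29/10 ≈ 2.90000.
MLE = x̄ = 26/4 ≈ 6.50000.
Difference = 29/10 − 26/4 = -18/5 ≈ -3.6000.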